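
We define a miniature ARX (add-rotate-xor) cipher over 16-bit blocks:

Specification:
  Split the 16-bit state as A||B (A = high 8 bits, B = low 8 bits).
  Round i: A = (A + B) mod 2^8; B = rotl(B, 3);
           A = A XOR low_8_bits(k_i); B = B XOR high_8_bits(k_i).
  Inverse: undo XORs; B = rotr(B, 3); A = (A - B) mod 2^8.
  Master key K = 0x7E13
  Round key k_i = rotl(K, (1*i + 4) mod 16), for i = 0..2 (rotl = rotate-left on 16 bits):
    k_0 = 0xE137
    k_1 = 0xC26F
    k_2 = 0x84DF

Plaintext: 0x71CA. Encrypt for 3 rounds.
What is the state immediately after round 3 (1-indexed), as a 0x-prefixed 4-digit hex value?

s_0 = plaintext = 0x71CA
s_1 = Round(s_0, k_0) = 0x0CB7
s_2 = Round(s_1, k_1) = 0xAC7F
s_3 = Round(s_2, k_2) = 0xF47F

0xF47F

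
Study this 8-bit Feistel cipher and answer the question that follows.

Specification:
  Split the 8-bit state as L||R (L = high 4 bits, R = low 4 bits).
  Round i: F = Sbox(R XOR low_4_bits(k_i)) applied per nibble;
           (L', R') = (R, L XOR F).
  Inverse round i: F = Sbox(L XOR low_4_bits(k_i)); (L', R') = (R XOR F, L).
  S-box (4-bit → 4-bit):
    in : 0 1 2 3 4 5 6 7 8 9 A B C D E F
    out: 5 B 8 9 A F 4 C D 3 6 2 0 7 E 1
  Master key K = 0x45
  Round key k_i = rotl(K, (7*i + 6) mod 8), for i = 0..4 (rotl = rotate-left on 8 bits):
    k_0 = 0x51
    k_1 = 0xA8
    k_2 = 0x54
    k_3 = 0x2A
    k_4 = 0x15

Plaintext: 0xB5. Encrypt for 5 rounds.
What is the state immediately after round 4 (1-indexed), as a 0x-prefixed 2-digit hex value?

0x9F

s_0 = plaintext = 0xB5
s_1 = Round(s_0, k_0) = 0x51
s_2 = Round(s_1, k_1) = 0x16
s_3 = Round(s_2, k_2) = 0x69
s_4 = Round(s_3, k_3) = 0x9F
s_5 = Round(s_4, k_4) = 0xFF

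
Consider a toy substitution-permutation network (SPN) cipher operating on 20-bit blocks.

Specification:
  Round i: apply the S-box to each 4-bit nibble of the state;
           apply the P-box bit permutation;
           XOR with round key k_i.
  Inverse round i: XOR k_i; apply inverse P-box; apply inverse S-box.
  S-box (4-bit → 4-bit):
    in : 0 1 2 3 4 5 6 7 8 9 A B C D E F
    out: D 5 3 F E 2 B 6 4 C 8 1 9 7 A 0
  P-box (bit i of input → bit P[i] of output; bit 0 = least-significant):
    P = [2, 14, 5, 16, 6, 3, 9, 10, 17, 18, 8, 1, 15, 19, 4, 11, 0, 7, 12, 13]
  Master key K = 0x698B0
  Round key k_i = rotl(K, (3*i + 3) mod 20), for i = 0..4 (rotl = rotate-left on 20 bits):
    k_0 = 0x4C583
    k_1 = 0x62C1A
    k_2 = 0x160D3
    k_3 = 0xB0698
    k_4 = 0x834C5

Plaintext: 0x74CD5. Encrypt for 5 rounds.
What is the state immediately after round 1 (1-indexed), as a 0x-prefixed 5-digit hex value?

0xE9F59

s_0 = plaintext = 0x74CD5
s_1 = Round(s_0, k_0) = 0xE9F59
s_2 = Round(s_1, k_1) = 0x704A2
s_3 = Round(s_2, k_2) = 0x5BD45
s_4 = Round(s_3, k_3) = 0xDC110
s_5 = Round(s_4, k_4) = 0xBAF20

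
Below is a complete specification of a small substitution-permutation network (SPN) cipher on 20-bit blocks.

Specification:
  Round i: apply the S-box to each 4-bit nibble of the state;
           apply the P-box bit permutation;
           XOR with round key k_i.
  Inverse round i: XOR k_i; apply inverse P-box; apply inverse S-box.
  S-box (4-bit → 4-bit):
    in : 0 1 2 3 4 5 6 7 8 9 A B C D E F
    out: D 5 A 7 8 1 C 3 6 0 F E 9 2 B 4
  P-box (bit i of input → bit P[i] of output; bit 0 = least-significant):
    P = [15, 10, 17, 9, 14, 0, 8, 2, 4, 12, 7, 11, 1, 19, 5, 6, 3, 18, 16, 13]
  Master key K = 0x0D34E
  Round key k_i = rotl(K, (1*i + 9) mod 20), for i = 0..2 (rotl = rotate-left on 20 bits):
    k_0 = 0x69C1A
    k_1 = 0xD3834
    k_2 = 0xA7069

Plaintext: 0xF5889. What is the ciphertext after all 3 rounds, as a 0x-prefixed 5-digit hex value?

0x3A3A1

s_0 = plaintext = 0xF5889
s_1 = Round(s_0, k_0) = 0x78D99
s_2 = Round(s_1, k_1) = 0x1281C
s_3 = Round(s_2, k_2) = 0x3A3A1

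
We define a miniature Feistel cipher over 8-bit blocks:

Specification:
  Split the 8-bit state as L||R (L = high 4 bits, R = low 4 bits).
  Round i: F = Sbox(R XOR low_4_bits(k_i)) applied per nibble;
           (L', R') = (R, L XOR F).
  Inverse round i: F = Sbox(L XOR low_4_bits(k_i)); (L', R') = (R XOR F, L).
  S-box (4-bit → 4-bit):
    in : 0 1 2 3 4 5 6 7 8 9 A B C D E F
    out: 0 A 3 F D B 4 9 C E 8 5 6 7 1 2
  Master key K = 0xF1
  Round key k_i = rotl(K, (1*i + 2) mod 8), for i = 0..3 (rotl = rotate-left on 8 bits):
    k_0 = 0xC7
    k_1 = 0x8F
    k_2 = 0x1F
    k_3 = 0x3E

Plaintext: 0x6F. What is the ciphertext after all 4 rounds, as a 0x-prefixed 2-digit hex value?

0xFE

s_0 = plaintext = 0x6F
s_1 = Round(s_0, k_0) = 0xFA
s_2 = Round(s_1, k_1) = 0xA4
s_3 = Round(s_2, k_2) = 0x4F
s_4 = Round(s_3, k_3) = 0xFE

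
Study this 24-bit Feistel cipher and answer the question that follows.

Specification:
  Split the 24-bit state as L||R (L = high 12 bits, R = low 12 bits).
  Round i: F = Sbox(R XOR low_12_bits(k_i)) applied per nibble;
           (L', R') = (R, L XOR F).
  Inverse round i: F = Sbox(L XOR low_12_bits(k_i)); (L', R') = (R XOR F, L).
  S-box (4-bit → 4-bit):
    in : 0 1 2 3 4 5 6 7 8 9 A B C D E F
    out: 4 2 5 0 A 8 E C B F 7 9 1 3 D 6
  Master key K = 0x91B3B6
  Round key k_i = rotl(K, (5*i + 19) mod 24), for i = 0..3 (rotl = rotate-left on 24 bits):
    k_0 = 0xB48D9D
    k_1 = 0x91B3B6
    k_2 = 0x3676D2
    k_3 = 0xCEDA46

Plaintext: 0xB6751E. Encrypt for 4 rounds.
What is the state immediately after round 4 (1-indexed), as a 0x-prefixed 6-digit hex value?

s_0 = plaintext = 0xB6751E
s_1 = Round(s_0, k_0) = 0x51E0D7
s_2 = Round(s_1, k_1) = 0x0D75FC
s_3 = Round(s_2, k_2) = 0x5FC08A
s_4 = Round(s_3, k_3) = 0x08A2ED

0x08A2ED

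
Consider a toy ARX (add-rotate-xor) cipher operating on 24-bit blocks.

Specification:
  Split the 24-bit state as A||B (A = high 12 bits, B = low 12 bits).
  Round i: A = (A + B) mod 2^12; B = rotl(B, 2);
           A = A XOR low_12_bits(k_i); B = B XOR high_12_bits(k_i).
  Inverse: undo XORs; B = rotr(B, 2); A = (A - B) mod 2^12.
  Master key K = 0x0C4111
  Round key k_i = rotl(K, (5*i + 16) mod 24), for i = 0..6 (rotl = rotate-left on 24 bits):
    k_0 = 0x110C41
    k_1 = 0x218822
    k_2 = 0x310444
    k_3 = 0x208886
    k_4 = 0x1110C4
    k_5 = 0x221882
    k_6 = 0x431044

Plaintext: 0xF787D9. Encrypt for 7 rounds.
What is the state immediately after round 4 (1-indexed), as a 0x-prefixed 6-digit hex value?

0xDE62B3

s_0 = plaintext = 0xF787D9
s_1 = Round(s_0, k_0) = 0xB10E75
s_2 = Round(s_1, k_1) = 0x1A7BCF
s_3 = Round(s_2, k_2) = 0x932C2E
s_4 = Round(s_3, k_3) = 0xDE62B3
s_5 = Round(s_4, k_4) = 0x05DBDD
s_6 = Round(s_5, k_5) = 0x4B8D57
s_7 = Round(s_6, k_6) = 0x24B16E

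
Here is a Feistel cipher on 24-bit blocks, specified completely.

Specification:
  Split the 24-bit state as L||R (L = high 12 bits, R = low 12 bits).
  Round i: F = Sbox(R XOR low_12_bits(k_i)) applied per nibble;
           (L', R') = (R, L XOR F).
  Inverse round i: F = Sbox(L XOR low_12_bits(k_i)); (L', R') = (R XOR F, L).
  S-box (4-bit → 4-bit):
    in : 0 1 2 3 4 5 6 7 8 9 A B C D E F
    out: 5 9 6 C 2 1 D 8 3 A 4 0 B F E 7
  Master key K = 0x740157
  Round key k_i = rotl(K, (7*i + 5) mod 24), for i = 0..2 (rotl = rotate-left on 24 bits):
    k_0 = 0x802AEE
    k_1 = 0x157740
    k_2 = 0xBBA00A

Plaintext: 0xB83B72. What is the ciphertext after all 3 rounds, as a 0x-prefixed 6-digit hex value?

s_0 = plaintext = 0xB83B72
s_1 = Round(s_0, k_0) = 0xB72228
s_2 = Round(s_1, k_1) = 0x228AA1
s_3 = Round(s_2, k_2) = 0xAA1668

0xAA1668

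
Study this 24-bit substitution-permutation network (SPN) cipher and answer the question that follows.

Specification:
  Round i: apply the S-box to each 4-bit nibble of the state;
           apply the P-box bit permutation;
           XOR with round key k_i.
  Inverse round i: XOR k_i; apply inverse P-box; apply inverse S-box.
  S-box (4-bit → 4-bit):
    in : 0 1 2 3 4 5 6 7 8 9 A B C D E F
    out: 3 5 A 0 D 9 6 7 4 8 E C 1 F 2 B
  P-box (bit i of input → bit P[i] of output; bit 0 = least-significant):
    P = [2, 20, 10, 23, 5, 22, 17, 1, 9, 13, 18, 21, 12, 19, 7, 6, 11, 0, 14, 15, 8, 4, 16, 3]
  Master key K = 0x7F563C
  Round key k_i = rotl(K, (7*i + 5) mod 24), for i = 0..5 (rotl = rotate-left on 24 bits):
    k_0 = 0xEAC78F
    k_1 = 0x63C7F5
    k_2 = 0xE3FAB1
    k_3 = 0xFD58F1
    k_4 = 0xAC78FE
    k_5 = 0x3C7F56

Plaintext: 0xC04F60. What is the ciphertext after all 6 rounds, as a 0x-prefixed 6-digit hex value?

s_0 = plaintext = 0xC04F60
s_1 = Round(s_0, k_0) = 0x98FC4A
s_2 = Round(s_1, k_1) = 0xF9919F
s_3 = Round(s_2, k_2) = 0x7779EF
s_4 = Round(s_3, k_3) = 0x040164
s_5 = Round(s_4, k_4) = 0x62A7EA
s_6 = Round(s_5, k_5) = 0xE1D987

0xE1D987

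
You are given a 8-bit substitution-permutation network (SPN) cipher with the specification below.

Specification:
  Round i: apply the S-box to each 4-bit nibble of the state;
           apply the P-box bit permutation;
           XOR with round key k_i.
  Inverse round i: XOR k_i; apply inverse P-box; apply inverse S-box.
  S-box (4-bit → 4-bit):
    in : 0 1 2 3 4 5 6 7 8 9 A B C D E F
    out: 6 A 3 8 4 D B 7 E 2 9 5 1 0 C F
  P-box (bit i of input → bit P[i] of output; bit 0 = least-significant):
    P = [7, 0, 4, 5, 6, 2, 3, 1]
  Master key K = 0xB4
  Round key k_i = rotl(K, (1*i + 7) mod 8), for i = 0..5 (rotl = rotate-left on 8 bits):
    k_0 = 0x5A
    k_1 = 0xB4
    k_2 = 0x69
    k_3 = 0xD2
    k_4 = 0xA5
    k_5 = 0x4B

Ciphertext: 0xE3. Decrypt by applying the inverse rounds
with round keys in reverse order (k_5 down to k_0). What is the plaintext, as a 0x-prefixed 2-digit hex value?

0x0B

s_0 = ciphertext = 0xE3
s_1 = InvRound(s_0, k_5) = 0x4A
s_2 = InvRound(s_1, k_4) = 0xF6
s_3 = InvRound(s_2, k_3) = 0x93
s_4 = InvRound(s_3, k_2) = 0x55
s_5 = InvRound(s_4, k_1) = 0xC6
s_6 = InvRound(s_5, k_0) = 0x0B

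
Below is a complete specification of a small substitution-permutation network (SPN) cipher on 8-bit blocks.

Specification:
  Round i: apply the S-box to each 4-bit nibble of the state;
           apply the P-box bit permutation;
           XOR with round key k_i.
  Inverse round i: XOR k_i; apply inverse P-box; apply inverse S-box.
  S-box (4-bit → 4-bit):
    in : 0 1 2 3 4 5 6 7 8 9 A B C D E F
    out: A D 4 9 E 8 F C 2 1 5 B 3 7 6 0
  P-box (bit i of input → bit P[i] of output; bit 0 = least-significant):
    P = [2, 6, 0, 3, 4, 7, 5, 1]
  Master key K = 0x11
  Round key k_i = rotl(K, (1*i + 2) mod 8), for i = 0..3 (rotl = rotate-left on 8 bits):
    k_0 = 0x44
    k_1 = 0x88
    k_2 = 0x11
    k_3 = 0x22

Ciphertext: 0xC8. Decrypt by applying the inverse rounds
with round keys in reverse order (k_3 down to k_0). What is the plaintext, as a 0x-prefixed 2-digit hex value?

0xA6

s_0 = ciphertext = 0xC8
s_1 = InvRound(s_0, k_3) = 0x40
s_2 = InvRound(s_1, k_2) = 0x9E
s_3 = InvRound(s_2, k_1) = 0x39
s_4 = InvRound(s_3, k_0) = 0xA6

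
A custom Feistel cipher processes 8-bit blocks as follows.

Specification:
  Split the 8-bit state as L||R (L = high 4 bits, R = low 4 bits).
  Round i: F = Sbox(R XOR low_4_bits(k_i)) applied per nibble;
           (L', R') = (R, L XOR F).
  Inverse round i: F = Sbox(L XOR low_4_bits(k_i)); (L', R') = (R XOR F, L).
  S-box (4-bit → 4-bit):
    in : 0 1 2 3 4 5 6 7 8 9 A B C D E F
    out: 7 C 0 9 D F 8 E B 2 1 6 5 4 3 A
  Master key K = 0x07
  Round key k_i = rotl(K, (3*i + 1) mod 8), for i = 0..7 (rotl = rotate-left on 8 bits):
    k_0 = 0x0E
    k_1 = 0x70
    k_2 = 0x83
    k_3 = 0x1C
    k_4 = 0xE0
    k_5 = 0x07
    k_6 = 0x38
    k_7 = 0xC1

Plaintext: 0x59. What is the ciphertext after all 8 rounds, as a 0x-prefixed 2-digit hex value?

0x7E

s_0 = plaintext = 0x59
s_1 = Round(s_0, k_0) = 0x9B
s_2 = Round(s_1, k_1) = 0xBF
s_3 = Round(s_2, k_2) = 0xFE
s_4 = Round(s_3, k_3) = 0xEF
s_5 = Round(s_4, k_4) = 0xF4
s_6 = Round(s_5, k_5) = 0x46
s_7 = Round(s_6, k_6) = 0x67
s_8 = Round(s_7, k_7) = 0x7E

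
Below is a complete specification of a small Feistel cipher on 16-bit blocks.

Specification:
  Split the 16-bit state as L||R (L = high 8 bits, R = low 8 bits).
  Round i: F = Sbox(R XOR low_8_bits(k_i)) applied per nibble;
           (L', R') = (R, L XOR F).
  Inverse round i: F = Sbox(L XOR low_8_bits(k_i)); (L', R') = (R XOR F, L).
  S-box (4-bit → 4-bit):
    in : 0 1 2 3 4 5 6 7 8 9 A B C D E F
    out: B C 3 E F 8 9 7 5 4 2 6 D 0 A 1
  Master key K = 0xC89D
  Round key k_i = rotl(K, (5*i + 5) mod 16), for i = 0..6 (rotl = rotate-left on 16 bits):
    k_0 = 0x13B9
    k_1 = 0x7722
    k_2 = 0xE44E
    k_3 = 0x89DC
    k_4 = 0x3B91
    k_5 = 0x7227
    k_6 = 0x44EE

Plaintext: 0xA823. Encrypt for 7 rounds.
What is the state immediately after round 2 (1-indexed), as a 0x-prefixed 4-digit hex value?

s_0 = plaintext = 0xA823
s_1 = Round(s_0, k_0) = 0x23EA
s_2 = Round(s_1, k_1) = 0xEAF6
s_3 = Round(s_2, k_2) = 0xF68F
s_4 = Round(s_3, k_3) = 0x8F78
s_5 = Round(s_4, k_4) = 0x782B
s_6 = Round(s_5, k_5) = 0x2BC5
s_7 = Round(s_6, k_6) = 0xC51D

0xEAF6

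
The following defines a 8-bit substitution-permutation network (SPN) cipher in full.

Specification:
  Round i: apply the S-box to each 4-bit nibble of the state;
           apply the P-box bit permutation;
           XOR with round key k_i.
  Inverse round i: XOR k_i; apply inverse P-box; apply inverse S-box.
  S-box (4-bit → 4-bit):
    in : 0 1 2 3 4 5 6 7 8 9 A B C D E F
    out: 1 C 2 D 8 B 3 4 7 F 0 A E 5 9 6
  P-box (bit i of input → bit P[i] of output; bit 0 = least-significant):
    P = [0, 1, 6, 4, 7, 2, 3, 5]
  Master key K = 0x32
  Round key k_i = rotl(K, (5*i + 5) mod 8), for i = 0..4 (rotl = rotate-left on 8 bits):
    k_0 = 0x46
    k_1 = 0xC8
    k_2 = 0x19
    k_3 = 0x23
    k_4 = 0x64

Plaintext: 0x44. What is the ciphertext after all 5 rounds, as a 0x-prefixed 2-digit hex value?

s_0 = plaintext = 0x44
s_1 = Round(s_0, k_0) = 0x76
s_2 = Round(s_1, k_1) = 0xC3
s_3 = Round(s_2, k_2) = 0x64
s_4 = Round(s_3, k_3) = 0xB7
s_5 = Round(s_4, k_4) = 0x00

0x00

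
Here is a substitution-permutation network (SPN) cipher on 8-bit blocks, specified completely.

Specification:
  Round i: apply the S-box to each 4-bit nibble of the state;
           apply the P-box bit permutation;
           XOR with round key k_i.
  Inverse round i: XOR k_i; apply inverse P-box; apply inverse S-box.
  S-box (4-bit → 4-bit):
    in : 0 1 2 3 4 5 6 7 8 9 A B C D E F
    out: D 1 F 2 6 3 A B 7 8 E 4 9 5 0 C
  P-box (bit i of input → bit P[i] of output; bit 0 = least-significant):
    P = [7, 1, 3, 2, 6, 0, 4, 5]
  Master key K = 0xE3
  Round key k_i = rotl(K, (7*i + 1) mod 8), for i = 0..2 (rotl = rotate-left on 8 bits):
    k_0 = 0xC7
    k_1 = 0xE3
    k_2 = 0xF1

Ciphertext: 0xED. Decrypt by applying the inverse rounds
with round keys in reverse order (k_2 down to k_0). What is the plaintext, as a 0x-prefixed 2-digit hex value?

s_0 = ciphertext = 0xED
s_1 = InvRound(s_0, k_2) = 0xBF
s_2 = InvRound(s_1, k_1) = 0xDF
s_3 = InvRound(s_2, k_0) = 0xBB

0xBB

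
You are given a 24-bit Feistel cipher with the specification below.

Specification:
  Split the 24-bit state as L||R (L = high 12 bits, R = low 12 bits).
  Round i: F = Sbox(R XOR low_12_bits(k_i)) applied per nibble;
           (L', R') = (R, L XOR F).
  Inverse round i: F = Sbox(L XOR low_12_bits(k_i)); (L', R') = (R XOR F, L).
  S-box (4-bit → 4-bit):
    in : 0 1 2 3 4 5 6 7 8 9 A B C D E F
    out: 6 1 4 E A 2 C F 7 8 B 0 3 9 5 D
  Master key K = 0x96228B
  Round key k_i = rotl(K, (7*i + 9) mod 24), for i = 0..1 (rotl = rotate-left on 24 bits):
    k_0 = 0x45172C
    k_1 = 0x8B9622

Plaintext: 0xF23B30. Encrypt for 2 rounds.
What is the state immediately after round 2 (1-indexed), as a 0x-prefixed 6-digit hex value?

0xC30024

s_0 = plaintext = 0xF23B30
s_1 = Round(s_0, k_0) = 0xB30C30
s_2 = Round(s_1, k_1) = 0xC30024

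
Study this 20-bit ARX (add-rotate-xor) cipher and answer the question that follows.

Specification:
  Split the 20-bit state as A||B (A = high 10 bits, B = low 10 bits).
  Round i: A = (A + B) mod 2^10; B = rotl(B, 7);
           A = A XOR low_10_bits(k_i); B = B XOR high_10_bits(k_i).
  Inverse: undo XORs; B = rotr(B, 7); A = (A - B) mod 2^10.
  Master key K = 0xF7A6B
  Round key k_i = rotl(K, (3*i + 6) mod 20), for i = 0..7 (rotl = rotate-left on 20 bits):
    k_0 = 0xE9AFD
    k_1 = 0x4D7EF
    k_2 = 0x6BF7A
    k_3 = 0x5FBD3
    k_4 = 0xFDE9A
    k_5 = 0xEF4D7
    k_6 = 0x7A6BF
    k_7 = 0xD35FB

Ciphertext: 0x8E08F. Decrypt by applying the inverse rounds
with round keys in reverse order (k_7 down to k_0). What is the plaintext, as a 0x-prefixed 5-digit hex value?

s_0 = ciphertext = 0x8E08F
s_1 = InvRound(s_0, k_7) = 0x6B217
s_2 = InvRound(s_1, k_6) = 0xC73F7
s_3 = InvRound(s_2, k_5) = 0x5EE50
s_4 = InvRound(s_3, k_4) = 0xA993B
s_5 = InvRound(s_4, k_3) = 0xD3628
s_6 = InvRound(s_5, k_2) = 0xFE03F
s_7 = InvRound(s_6, k_1) = 0xF1452
s_8 = InvRound(s_7, k_0) = 0x647A7

0x647A7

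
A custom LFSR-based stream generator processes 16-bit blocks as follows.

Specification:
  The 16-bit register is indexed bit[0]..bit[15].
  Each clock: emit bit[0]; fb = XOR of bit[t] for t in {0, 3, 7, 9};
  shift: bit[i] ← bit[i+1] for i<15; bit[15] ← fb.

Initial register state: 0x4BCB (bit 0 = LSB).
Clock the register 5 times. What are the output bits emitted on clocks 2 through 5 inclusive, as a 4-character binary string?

1010

reg_0 = 0x4BCB
clock 1: out=1, reg = 0x25E5
clock 2: out=1, reg = 0x12F2
clock 3: out=0, reg = 0x0979
clock 4: out=1, reg = 0x04BC
clock 5: out=0, reg = 0x025E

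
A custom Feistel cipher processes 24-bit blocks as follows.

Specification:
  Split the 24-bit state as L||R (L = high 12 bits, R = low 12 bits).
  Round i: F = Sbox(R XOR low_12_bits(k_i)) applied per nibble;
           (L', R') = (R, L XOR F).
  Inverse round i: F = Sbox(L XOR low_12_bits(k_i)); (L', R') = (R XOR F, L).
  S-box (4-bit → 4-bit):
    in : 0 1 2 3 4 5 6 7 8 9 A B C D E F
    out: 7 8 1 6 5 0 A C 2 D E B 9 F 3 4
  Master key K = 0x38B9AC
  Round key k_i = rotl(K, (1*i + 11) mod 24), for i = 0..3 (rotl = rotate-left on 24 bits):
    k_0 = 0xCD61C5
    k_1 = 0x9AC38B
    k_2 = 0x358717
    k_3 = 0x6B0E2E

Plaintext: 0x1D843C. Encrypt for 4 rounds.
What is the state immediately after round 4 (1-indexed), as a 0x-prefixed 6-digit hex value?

0x0776B2

s_0 = plaintext = 0x1D843C
s_1 = Round(s_0, k_0) = 0x43C195
s_2 = Round(s_1, k_1) = 0x1955BF
s_3 = Round(s_2, k_2) = 0x5BF077
s_4 = Round(s_3, k_3) = 0x0776B2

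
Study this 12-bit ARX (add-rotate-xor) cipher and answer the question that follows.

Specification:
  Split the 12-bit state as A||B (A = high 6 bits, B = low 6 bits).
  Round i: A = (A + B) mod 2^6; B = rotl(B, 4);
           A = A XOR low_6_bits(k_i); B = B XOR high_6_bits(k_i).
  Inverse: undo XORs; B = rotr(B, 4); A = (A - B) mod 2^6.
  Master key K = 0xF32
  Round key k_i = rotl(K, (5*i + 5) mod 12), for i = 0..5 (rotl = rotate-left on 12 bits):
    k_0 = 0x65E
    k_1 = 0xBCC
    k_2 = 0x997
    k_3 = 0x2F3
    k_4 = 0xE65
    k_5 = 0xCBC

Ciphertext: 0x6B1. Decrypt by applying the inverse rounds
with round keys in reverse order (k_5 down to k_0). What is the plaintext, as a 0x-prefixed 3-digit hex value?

0xD89

s_0 = ciphertext = 0x6B1
s_1 = InvRound(s_0, k_5) = 0x68C
s_2 = InvRound(s_1, k_4) = 0xA17
s_3 = InvRound(s_2, k_3) = 0xAB1
s_4 = InvRound(s_3, k_2) = 0x81D
s_5 = InvRound(s_4, k_1) = 0x84B
s_6 = InvRound(s_5, k_0) = 0xD89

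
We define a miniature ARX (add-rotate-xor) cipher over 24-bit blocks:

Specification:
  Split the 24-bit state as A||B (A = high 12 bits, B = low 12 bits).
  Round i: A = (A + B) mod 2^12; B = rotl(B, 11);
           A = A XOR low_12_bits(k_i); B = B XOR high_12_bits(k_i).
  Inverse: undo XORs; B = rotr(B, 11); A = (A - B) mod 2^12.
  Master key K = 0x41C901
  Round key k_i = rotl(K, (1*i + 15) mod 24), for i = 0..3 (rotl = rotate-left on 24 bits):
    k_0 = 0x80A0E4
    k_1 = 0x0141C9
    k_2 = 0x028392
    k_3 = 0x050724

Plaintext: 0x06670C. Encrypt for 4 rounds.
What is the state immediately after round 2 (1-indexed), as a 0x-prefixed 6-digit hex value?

s_0 = plaintext = 0x06670C
s_1 = Round(s_0, k_0) = 0x796B8C
s_2 = Round(s_1, k_1) = 0x2EB5D2
s_3 = Round(s_2, k_2) = 0xB2F2C1
s_4 = Round(s_3, k_3) = 0xAD4930

0x2EB5D2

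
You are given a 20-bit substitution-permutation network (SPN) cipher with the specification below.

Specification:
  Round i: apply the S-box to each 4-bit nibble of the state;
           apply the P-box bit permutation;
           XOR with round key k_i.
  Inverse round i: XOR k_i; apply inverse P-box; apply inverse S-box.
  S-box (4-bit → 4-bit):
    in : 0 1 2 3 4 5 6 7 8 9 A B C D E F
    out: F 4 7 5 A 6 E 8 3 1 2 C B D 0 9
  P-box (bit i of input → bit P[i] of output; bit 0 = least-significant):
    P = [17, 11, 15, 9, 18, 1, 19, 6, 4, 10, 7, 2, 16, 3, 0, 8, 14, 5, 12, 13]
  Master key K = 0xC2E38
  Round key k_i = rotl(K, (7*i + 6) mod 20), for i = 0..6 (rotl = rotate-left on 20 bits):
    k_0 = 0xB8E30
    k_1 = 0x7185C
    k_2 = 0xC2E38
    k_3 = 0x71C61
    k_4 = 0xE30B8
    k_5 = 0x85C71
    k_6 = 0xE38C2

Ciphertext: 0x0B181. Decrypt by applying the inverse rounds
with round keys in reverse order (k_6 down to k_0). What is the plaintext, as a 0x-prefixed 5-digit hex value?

s_0 = ciphertext = 0x0B181
s_1 = InvRound(s_0, k_6) = 0xEBE02
s_2 = InvRound(s_1, k_5) = 0xC19CD
s_3 = InvRound(s_2, k_4) = 0x4BF78
s_4 = InvRound(s_3, k_3) = 0x709ED
s_5 = InvRound(s_4, k_2) = 0x7D0BF
s_6 = InvRound(s_5, k_1) = 0x81145
s_7 = InvRound(s_6, k_0) = 0x5DC70

0x5DC70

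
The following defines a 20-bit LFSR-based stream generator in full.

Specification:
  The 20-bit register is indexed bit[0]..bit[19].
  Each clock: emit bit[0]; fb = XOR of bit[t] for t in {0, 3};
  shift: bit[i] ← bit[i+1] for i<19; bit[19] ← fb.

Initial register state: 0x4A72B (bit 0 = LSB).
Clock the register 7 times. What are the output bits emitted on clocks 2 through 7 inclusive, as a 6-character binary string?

reg_0 = 0x4A72B
clock 1: out=1, reg = 0x25395
clock 2: out=1, reg = 0x929CA
clock 3: out=0, reg = 0xC94E5
clock 4: out=1, reg = 0xE4A72
clock 5: out=0, reg = 0x72539
clock 6: out=1, reg = 0x3929C
clock 7: out=0, reg = 0x9C94E

101010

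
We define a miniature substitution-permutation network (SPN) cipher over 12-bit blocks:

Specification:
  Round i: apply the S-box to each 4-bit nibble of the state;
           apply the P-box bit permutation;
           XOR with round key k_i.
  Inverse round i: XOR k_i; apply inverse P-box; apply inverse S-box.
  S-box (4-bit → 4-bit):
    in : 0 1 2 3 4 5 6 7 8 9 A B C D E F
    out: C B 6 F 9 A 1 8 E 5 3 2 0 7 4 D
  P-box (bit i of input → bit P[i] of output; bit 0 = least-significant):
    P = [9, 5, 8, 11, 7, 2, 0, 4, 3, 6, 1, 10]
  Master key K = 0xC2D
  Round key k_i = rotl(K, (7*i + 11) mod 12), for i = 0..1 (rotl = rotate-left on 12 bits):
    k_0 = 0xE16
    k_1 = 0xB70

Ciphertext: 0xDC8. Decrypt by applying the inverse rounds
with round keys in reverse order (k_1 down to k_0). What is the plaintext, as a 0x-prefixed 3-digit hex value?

0xA54

s_0 = ciphertext = 0xDC8
s_1 = InvRound(s_0, k_1) = 0x44A
s_2 = InvRound(s_1, k_0) = 0xA54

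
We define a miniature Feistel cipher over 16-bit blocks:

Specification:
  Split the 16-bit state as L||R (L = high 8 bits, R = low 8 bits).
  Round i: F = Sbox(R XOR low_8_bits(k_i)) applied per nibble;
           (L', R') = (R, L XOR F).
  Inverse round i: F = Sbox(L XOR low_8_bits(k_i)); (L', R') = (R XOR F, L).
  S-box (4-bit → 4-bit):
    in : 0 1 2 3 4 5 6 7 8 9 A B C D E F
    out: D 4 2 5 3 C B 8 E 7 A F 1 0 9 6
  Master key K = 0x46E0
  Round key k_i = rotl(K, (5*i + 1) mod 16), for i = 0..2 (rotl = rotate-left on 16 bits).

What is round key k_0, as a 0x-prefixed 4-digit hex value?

K = 0x46E0
k_0 = rotl(K, (5*0+1) mod 16) = rotl(K, 1) = 0x8DC0

0x8DC0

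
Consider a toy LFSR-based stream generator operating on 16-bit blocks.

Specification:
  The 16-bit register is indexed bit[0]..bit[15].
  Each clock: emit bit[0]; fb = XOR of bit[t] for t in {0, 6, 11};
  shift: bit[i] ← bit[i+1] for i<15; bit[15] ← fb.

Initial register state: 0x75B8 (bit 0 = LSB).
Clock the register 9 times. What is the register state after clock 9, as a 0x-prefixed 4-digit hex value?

0x303A

reg_0 = 0x75B8
clock 1: out=0, reg = 0x3ADC
clock 2: out=0, reg = 0x1D6E
clock 3: out=0, reg = 0x0EB7
clock 4: out=1, reg = 0x075B
clock 5: out=1, reg = 0x03AD
clock 6: out=1, reg = 0x81D6
clock 7: out=0, reg = 0xC0EB
clock 8: out=1, reg = 0x6075
clock 9: out=1, reg = 0x303A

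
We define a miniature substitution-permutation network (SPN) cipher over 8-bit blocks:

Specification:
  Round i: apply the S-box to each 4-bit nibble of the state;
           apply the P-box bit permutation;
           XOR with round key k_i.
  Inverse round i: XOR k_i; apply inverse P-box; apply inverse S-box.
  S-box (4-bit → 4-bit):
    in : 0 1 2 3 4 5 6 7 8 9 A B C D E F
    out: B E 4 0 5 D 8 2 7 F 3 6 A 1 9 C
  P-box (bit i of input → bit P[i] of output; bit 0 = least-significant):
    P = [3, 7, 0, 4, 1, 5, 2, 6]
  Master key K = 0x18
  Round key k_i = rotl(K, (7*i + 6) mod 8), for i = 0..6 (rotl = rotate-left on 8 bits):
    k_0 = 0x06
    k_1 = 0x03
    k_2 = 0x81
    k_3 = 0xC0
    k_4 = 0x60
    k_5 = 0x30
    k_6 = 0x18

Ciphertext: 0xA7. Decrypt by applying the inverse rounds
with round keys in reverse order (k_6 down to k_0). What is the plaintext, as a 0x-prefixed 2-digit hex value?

s_0 = ciphertext = 0xA7
s_1 = InvRound(s_0, k_6) = 0x89
s_2 = InvRound(s_1, k_5) = 0x79
s_3 = InvRound(s_2, k_4) = 0x35
s_4 = InvRound(s_3, k_3) = 0x11
s_5 = InvRound(s_4, k_2) = 0x3C
s_6 = InvRound(s_5, k_1) = 0x85
s_7 = InvRound(s_6, k_0) = 0xDB

0xDB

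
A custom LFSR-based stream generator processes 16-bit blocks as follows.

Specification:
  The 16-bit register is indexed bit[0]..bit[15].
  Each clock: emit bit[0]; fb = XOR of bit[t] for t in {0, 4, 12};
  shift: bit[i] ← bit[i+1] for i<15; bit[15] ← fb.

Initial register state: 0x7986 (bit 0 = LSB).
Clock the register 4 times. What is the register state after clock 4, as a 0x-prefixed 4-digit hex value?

0x9798

reg_0 = 0x7986
clock 1: out=0, reg = 0xBCC3
clock 2: out=1, reg = 0x5E61
clock 3: out=1, reg = 0x2F30
clock 4: out=0, reg = 0x9798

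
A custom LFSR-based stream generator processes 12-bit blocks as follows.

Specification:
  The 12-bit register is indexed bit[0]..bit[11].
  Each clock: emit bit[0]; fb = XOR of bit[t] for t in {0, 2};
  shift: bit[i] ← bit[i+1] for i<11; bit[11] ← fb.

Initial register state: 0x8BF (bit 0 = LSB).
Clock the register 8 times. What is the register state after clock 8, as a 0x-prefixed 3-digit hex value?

0x908

reg_0 = 0x8BF
clock 1: out=1, reg = 0x45F
clock 2: out=1, reg = 0x22F
clock 3: out=1, reg = 0x117
clock 4: out=1, reg = 0x08B
clock 5: out=1, reg = 0x845
clock 6: out=1, reg = 0x422
clock 7: out=0, reg = 0x211
clock 8: out=1, reg = 0x908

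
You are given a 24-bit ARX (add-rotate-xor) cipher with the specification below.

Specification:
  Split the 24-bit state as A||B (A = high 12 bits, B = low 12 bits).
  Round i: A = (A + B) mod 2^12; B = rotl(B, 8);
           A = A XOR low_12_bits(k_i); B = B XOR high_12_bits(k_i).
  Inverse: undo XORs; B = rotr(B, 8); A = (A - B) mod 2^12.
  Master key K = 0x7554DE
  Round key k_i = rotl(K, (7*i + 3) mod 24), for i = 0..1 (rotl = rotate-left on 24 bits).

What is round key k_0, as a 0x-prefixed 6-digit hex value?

K = 0x7554DE
k_0 = rotl(K, (7*0+3) mod 24) = rotl(K, 3) = 0xAAA6F3

0xAAA6F3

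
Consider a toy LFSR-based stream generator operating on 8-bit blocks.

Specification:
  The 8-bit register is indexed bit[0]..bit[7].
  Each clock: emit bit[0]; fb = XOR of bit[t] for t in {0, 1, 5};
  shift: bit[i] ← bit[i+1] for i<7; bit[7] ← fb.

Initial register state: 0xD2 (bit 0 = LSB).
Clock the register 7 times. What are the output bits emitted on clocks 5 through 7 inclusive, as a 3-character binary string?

101

reg_0 = 0xD2
clock 1: out=0, reg = 0xE9
clock 2: out=1, reg = 0x74
clock 3: out=0, reg = 0xBA
clock 4: out=0, reg = 0x5D
clock 5: out=1, reg = 0xAE
clock 6: out=0, reg = 0x57
clock 7: out=1, reg = 0x2B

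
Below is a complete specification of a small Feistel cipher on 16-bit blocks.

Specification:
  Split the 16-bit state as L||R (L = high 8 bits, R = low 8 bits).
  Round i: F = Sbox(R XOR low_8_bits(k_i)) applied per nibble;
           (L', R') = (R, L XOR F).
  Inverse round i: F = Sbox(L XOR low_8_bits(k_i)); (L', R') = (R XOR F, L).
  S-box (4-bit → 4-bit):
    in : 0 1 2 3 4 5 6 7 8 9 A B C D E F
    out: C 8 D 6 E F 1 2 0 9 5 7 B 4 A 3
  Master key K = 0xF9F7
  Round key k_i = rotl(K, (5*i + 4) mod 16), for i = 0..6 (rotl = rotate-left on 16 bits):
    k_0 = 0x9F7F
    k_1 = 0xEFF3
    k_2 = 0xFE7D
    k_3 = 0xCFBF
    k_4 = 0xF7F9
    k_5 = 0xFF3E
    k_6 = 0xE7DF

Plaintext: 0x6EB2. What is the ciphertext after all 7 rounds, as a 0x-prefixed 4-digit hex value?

s_0 = plaintext = 0x6EB2
s_1 = Round(s_0, k_0) = 0xB2DA
s_2 = Round(s_1, k_1) = 0xDA6B
s_3 = Round(s_2, k_2) = 0x6B5B
s_4 = Round(s_3, k_3) = 0x5BC5
s_5 = Round(s_4, k_4) = 0xC530
s_6 = Round(s_5, k_5) = 0x300F
s_7 = Round(s_6, k_6) = 0x0F7C

0x0F7C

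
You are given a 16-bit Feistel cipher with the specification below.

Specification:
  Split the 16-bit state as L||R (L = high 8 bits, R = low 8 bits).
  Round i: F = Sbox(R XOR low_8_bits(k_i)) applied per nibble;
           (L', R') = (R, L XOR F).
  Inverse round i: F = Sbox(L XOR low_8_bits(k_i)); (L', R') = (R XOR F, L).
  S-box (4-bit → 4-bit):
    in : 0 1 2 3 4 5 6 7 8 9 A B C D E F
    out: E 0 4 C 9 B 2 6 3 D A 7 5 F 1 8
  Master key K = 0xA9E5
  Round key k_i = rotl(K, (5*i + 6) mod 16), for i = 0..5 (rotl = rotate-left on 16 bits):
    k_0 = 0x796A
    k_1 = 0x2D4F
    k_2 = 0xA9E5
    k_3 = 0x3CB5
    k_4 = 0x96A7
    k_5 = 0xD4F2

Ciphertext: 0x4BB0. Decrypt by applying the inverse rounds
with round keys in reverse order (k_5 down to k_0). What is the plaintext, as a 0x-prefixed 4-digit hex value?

0x39C5

s_0 = ciphertext = 0x4BB0
s_1 = InvRound(s_0, k_5) = 0xCD4B
s_2 = InvRound(s_1, k_4) = 0x61CD
s_3 = InvRound(s_2, k_3) = 0x3461
s_4 = InvRound(s_3, k_2) = 0x9134
s_5 = InvRound(s_4, k_1) = 0xC591
s_6 = InvRound(s_5, k_0) = 0x39C5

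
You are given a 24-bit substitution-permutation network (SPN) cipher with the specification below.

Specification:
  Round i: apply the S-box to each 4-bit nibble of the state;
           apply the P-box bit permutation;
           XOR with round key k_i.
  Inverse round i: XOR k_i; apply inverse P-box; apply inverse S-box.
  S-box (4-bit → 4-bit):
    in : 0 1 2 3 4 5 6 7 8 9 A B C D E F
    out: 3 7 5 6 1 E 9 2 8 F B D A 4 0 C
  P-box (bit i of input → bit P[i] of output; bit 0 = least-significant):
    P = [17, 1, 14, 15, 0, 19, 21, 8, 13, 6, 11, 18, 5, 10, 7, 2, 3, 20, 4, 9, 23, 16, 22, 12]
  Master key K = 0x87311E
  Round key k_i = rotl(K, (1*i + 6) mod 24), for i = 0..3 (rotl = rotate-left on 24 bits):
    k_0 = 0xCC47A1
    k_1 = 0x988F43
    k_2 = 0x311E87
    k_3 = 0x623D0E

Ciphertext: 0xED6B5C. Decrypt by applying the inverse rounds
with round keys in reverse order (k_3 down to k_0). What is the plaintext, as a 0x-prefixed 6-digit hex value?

0x376CC1

s_0 = ciphertext = 0xED6B5C
s_1 = InvRound(s_0, k_3) = 0xAF7C71
s_2 = InvRound(s_1, k_2) = 0x45BA71
s_3 = InvRound(s_2, k_1) = 0x9306C7
s_4 = InvRound(s_3, k_0) = 0x376CC1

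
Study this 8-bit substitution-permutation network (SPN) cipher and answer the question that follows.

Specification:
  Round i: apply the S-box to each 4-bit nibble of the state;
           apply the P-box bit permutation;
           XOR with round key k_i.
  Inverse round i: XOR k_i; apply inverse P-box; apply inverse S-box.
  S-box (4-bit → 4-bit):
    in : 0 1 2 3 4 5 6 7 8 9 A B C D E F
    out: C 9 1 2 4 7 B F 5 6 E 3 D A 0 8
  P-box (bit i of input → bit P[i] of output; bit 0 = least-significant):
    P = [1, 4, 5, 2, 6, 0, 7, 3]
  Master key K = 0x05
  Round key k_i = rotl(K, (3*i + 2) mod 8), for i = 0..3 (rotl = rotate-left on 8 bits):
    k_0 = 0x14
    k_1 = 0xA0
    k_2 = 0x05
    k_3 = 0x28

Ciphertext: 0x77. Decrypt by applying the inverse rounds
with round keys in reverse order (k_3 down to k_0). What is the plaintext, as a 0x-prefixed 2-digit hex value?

0x5C

s_0 = ciphertext = 0x77
s_1 = InvRound(s_0, k_3) = 0x66
s_2 = InvRound(s_1, k_2) = 0xB8
s_3 = InvRound(s_2, k_1) = 0xF3
s_4 = InvRound(s_3, k_0) = 0x5C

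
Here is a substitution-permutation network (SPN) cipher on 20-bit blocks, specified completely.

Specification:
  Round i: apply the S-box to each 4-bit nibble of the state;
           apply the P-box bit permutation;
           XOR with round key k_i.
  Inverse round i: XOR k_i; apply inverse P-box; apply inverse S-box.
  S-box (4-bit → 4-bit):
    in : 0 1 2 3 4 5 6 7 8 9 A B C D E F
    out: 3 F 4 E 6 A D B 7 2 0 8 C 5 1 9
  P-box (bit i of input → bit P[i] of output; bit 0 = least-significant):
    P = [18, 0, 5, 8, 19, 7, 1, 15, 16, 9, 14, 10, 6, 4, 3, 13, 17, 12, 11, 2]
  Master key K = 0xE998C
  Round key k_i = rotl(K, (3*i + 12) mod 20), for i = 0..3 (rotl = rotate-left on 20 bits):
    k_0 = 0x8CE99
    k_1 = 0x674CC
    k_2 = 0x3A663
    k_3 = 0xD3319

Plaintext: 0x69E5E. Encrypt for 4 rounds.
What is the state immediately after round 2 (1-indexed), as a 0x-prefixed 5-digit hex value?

s_0 = plaintext = 0x69E5E
s_1 = Round(s_0, k_0) = 0xF460D
s_2 = Round(s_1, k_1) = 0x93070
s_3 = Round(s_2, k_2) = 0xE14FA
s_4 = Round(s_3, k_3) = 0x7D141

0x93070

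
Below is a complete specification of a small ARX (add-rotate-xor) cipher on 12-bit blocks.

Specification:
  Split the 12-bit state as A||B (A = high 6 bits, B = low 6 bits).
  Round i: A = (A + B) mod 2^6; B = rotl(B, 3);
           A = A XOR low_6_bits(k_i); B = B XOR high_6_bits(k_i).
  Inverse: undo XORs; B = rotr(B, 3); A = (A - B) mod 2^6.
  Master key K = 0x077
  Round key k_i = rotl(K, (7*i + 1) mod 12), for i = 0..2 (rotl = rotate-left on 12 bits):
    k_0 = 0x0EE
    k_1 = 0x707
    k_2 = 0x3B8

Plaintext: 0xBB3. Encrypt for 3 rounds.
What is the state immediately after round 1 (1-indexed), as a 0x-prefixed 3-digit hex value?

0x3DD

s_0 = plaintext = 0xBB3
s_1 = Round(s_0, k_0) = 0x3DD
s_2 = Round(s_1, k_1) = 0xAF7
s_3 = Round(s_2, k_2) = 0x6B0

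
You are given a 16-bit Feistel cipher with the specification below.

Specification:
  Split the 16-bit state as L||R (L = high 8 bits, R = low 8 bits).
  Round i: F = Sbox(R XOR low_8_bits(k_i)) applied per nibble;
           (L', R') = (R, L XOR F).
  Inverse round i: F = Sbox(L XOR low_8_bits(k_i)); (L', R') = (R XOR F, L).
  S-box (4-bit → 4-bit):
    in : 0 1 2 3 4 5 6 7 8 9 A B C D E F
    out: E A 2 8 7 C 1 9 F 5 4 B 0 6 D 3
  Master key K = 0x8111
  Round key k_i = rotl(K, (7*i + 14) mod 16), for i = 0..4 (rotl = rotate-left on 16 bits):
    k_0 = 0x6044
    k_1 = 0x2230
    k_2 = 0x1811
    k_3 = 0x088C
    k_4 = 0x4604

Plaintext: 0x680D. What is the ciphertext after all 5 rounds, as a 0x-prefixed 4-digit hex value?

s_0 = plaintext = 0x680D
s_1 = Round(s_0, k_0) = 0x0D1D
s_2 = Round(s_1, k_1) = 0x1D2B
s_3 = Round(s_2, k_2) = 0x2B99
s_4 = Round(s_3, k_3) = 0x9987
s_5 = Round(s_4, k_4) = 0x8761

0x8761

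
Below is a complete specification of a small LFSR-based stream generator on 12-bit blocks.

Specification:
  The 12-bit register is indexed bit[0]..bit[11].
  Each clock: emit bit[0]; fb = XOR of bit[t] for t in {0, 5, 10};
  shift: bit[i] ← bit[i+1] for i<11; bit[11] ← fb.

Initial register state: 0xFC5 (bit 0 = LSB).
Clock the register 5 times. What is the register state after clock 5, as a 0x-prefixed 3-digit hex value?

reg_0 = 0xFC5
clock 1: out=1, reg = 0x7E2
clock 2: out=0, reg = 0x3F1
clock 3: out=1, reg = 0x1F8
clock 4: out=0, reg = 0x8FC
clock 5: out=0, reg = 0xC7E

0xC7E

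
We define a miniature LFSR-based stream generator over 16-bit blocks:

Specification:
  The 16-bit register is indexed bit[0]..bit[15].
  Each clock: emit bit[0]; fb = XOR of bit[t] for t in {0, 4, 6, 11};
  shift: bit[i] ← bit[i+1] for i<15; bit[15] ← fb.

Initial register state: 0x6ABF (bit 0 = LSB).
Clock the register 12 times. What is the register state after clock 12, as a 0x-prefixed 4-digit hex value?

0xBD36

reg_0 = 0x6ABF
clock 1: out=1, reg = 0xB55F
clock 2: out=1, reg = 0xDAAF
clock 3: out=1, reg = 0x6D57
clock 4: out=1, reg = 0x36AB
clock 5: out=1, reg = 0x9B55
clock 6: out=1, reg = 0x4DAA
clock 7: out=0, reg = 0xA6D5
clock 8: out=1, reg = 0xD36A
clock 9: out=0, reg = 0xE9B5
clock 10: out=1, reg = 0xF4DA
clock 11: out=0, reg = 0x7A6D
clock 12: out=1, reg = 0xBD36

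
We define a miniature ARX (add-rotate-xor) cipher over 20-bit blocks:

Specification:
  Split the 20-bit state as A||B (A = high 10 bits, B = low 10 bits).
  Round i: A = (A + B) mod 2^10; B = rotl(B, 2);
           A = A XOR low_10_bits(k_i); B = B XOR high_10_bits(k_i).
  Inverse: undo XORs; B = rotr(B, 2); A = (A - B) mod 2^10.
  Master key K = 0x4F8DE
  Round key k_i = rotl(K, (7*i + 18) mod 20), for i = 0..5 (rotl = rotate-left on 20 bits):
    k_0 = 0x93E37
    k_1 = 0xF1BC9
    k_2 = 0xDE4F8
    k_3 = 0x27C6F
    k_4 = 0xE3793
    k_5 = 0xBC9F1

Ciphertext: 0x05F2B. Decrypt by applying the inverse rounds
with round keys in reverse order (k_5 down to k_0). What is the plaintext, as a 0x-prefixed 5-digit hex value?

s_0 = ciphertext = 0x05F2B
s_1 = InvRound(s_0, k_5) = 0x1C176
s_2 = InvRound(s_1, k_4) = 0x097BE
s_3 = InvRound(s_2, k_3) = 0xA09C8
s_4 = InvRound(s_3, k_2) = 0x339AC
s_5 = InvRound(s_4, k_1) = 0x1B69A
s_6 = InvRound(s_5, k_0) = 0x49535

0x49535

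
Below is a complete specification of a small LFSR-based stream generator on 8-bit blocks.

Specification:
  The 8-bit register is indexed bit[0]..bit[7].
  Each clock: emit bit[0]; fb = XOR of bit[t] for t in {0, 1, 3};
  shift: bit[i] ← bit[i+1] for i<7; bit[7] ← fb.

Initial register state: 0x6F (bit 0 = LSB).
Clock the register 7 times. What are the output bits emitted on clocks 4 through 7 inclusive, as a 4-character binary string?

1011

reg_0 = 0x6F
clock 1: out=1, reg = 0xB7
clock 2: out=1, reg = 0x5B
clock 3: out=1, reg = 0xAD
clock 4: out=1, reg = 0x56
clock 5: out=0, reg = 0xAB
clock 6: out=1, reg = 0xD5
clock 7: out=1, reg = 0xEA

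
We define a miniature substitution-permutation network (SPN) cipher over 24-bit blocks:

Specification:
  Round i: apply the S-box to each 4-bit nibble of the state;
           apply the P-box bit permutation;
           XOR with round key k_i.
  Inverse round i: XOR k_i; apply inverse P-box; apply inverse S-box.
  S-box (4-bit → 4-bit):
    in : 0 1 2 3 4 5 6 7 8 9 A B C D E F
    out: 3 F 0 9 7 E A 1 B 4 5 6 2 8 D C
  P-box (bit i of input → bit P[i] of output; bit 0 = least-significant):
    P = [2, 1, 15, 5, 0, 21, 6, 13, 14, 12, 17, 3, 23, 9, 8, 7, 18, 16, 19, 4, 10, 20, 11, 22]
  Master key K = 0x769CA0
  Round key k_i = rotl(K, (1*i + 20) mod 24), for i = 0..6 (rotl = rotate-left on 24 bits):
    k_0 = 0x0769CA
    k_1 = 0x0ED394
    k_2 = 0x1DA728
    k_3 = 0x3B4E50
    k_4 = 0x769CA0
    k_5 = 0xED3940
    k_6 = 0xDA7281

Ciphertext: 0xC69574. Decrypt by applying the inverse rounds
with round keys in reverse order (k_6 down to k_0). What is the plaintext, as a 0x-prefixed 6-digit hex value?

0x8C04BC

s_0 = ciphertext = 0xC69574
s_1 = InvRound(s_0, k_6) = 0x0E57EE
s_2 = InvRound(s_1, k_5) = 0xEC8E68
s_3 = InvRound(s_2, k_4) = 0xC98592
s_4 = InvRound(s_3, k_3) = 0x521ABB
s_5 = InvRound(s_4, k_2) = 0xE1FB3B
s_6 = InvRound(s_5, k_1) = 0xF43F88
s_7 = InvRound(s_6, k_0) = 0x8C04BC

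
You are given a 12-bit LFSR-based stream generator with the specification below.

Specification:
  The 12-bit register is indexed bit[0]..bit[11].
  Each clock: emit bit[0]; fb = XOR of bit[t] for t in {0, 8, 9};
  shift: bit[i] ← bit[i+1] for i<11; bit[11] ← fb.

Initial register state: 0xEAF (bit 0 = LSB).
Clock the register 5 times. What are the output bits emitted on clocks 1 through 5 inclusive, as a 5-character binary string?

reg_0 = 0xEAF
clock 1: out=1, reg = 0x757
clock 2: out=1, reg = 0xBAB
clock 3: out=1, reg = 0xDD5
clock 4: out=1, reg = 0x6EA
clock 5: out=0, reg = 0xB75

11110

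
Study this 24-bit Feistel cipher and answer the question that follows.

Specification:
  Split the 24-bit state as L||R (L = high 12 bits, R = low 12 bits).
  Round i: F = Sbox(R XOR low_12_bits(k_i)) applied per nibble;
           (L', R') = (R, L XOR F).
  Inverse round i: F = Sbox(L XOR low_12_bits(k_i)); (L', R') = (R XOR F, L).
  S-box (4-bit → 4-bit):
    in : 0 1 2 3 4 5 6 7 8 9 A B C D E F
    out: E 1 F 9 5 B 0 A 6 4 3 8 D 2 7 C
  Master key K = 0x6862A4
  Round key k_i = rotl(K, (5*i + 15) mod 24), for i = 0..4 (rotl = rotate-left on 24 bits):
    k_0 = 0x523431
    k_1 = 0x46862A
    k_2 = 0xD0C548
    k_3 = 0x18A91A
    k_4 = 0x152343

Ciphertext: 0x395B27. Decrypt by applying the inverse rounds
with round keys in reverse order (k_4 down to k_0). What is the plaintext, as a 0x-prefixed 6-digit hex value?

s_0 = ciphertext = 0x395B27
s_1 = InvRound(s_0, k_4) = 0x507395
s_2 = InvRound(s_1, k_3) = 0xE87507
s_3 = InvRound(s_2, k_2) = 0xDDBE87
s_4 = InvRound(s_3, k_1) = 0x646DDB
s_5 = InvRound(s_4, k_0) = 0x271646

0x271646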